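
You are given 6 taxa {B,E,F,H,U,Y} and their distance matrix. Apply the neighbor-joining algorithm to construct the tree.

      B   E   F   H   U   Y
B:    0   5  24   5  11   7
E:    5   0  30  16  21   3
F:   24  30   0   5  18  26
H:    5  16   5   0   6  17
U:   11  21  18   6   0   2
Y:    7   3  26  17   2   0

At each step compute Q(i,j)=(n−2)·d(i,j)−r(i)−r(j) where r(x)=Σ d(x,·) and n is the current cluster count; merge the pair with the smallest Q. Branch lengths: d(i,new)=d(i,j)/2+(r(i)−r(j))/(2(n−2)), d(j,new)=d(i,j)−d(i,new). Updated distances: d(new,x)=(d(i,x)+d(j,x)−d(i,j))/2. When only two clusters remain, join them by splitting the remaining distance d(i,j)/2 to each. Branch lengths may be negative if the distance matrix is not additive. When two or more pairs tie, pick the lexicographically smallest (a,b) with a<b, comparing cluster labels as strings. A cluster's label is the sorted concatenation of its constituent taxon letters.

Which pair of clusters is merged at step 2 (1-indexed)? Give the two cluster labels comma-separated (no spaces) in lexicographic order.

1. join F+H (d=5, Q=-132) ⇒ FH; edges |F|=37/4, |H|=-17/4
  updated: d(B,FH)=12, d(E,FH)=41/2, d(FH,U)=19/2, d(FH,Y)=19
2. join FH+U (d=19/2, Q=-76) ⇒ FHU; edges |FH|=23/3, |U|=11/6
  updated: d(B,FHU)=27/4, d(E,FHU)=16, d(FHU,Y)=23/4
3. join B+FHU (d=27/4, Q=-135/4) ⇒ BFHU; edges |B|=15/16, |FHU|=93/16
  updated: d(BFHU,E)=57/8, d(BFHU,Y)=3
4. join BFHU+E (d=57/8, Q=-105/8) ⇒ BEFHU; edges |BFHU|=57/16, |E|=57/16
  updated: d(BEFHU,Y)=-9/16
5. join BEFHU+Y (d=-9/16) ⇒ BEFHUY; edges |BEFHU|=-9/32, |Y|=-9/32
final tree: (((B:15/16,((F:37/4,H:-17/4):23/3,U:11/6):93/16):57/16,E:57/16):-9/32,Y:-9/32)
total length: 445/16

FH,U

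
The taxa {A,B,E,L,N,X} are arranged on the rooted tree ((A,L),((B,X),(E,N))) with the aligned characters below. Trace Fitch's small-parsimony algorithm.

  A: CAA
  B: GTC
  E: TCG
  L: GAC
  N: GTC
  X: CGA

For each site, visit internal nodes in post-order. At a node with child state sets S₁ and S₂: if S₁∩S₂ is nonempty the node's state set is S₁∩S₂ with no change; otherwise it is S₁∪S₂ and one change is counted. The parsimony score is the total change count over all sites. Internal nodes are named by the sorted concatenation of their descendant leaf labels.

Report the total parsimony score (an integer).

AL@0: {C} ∪ {G} = {C,G} (union, +1)
BX@0: {G} ∪ {C} = {C,G} (union, +1)
EN@0: {T} ∪ {G} = {G,T} (union, +1)
BENX@0: {C,G} ∩ {G,T} = {G} (intersection, +0)
ABELNX@0: {C,G} ∩ {G} = {G} (intersection, +0)
AL@1: {A} ∩ {A} = {A} (intersection, +0)
BX@1: {T} ∪ {G} = {G,T} (union, +1)
EN@1: {C} ∪ {T} = {C,T} (union, +1)
BENX@1: {G,T} ∩ {C,T} = {T} (intersection, +0)
ABELNX@1: {A} ∪ {T} = {A,T} (union, +1)
AL@2: {A} ∪ {C} = {A,C} (union, +1)
BX@2: {C} ∪ {A} = {A,C} (union, +1)
EN@2: {G} ∪ {C} = {C,G} (union, +1)
BENX@2: {A,C} ∩ {C,G} = {C} (intersection, +0)
ABELNX@2: {A,C} ∩ {C} = {C} (intersection, +0)
per-site changes: [3, 3, 3]; total = 9

9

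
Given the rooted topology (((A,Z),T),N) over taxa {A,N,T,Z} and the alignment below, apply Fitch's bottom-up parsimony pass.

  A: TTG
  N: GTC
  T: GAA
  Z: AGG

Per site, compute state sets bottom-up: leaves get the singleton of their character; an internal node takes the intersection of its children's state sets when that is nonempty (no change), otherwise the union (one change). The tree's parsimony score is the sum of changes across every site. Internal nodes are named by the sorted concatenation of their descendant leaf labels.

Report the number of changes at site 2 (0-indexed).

2

[col 0] AZ: children A:{T}, Z:{A} ∪→ {A,T}; cost 1
[col 0] ATZ: children AZ:{A,T}, T:{G} ∪→ {A,G,T}; cost 1
[col 0] ANTZ: children ATZ:{A,G,T}, N:{G} ∩→ {G}; cost 0
[col 1] AZ: children A:{T}, Z:{G} ∪→ {G,T}; cost 1
[col 1] ATZ: children AZ:{G,T}, T:{A} ∪→ {A,G,T}; cost 1
[col 1] ANTZ: children ATZ:{A,G,T}, N:{T} ∩→ {T}; cost 0
[col 2] AZ: children A:{G}, Z:{G} ∩→ {G}; cost 0
[col 2] ATZ: children AZ:{G}, T:{A} ∪→ {A,G}; cost 1
[col 2] ANTZ: children ATZ:{A,G}, N:{C} ∪→ {A,C,G}; cost 1
per-site changes: [2, 2, 2]; total = 6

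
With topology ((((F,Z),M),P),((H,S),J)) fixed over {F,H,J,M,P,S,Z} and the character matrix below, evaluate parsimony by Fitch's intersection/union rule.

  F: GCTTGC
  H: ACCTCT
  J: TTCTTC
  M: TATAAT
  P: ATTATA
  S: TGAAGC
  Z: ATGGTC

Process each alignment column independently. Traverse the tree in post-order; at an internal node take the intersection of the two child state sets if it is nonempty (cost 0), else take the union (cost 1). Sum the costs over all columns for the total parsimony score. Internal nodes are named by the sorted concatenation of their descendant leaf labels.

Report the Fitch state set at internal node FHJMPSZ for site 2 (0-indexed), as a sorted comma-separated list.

C,T

[col 0] FZ: children F:{G}, Z:{A} ∪→ {A,G}; cost 1
[col 0] FMZ: children FZ:{A,G}, M:{T} ∪→ {A,G,T}; cost 1
[col 0] FMPZ: children FMZ:{A,G,T}, P:{A} ∩→ {A}; cost 0
[col 0] HS: children H:{A}, S:{T} ∪→ {A,T}; cost 1
[col 0] HJS: children HS:{A,T}, J:{T} ∩→ {T}; cost 0
[col 0] FHJMPSZ: children FMPZ:{A}, HJS:{T} ∪→ {A,T}; cost 1
[col 1] FZ: children F:{C}, Z:{T} ∪→ {C,T}; cost 1
[col 1] FMZ: children FZ:{C,T}, M:{A} ∪→ {A,C,T}; cost 1
[col 1] FMPZ: children FMZ:{A,C,T}, P:{T} ∩→ {T}; cost 0
[col 1] HS: children H:{C}, S:{G} ∪→ {C,G}; cost 1
[col 1] HJS: children HS:{C,G}, J:{T} ∪→ {C,G,T}; cost 1
[col 1] FHJMPSZ: children FMPZ:{T}, HJS:{C,G,T} ∩→ {T}; cost 0
[col 2] FZ: children F:{T}, Z:{G} ∪→ {G,T}; cost 1
[col 2] FMZ: children FZ:{G,T}, M:{T} ∩→ {T}; cost 0
[col 2] FMPZ: children FMZ:{T}, P:{T} ∩→ {T}; cost 0
[col 2] HS: children H:{C}, S:{A} ∪→ {A,C}; cost 1
[col 2] HJS: children HS:{A,C}, J:{C} ∩→ {C}; cost 0
[col 2] FHJMPSZ: children FMPZ:{T}, HJS:{C} ∪→ {C,T}; cost 1
[col 3] FZ: children F:{T}, Z:{G} ∪→ {G,T}; cost 1
[col 3] FMZ: children FZ:{G,T}, M:{A} ∪→ {A,G,T}; cost 1
[col 3] FMPZ: children FMZ:{A,G,T}, P:{A} ∩→ {A}; cost 0
[col 3] HS: children H:{T}, S:{A} ∪→ {A,T}; cost 1
[col 3] HJS: children HS:{A,T}, J:{T} ∩→ {T}; cost 0
[col 3] FHJMPSZ: children FMPZ:{A}, HJS:{T} ∪→ {A,T}; cost 1
[col 4] FZ: children F:{G}, Z:{T} ∪→ {G,T}; cost 1
[col 4] FMZ: children FZ:{G,T}, M:{A} ∪→ {A,G,T}; cost 1
[col 4] FMPZ: children FMZ:{A,G,T}, P:{T} ∩→ {T}; cost 0
[col 4] HS: children H:{C}, S:{G} ∪→ {C,G}; cost 1
[col 4] HJS: children HS:{C,G}, J:{T} ∪→ {C,G,T}; cost 1
[col 4] FHJMPSZ: children FMPZ:{T}, HJS:{C,G,T} ∩→ {T}; cost 0
[col 5] FZ: children F:{C}, Z:{C} ∩→ {C}; cost 0
[col 5] FMZ: children FZ:{C}, M:{T} ∪→ {C,T}; cost 1
[col 5] FMPZ: children FMZ:{C,T}, P:{A} ∪→ {A,C,T}; cost 1
[col 5] HS: children H:{T}, S:{C} ∪→ {C,T}; cost 1
[col 5] HJS: children HS:{C,T}, J:{C} ∩→ {C}; cost 0
[col 5] FHJMPSZ: children FMPZ:{A,C,T}, HJS:{C} ∩→ {C}; cost 0
per-site changes: [4, 4, 3, 4, 4, 3]; total = 22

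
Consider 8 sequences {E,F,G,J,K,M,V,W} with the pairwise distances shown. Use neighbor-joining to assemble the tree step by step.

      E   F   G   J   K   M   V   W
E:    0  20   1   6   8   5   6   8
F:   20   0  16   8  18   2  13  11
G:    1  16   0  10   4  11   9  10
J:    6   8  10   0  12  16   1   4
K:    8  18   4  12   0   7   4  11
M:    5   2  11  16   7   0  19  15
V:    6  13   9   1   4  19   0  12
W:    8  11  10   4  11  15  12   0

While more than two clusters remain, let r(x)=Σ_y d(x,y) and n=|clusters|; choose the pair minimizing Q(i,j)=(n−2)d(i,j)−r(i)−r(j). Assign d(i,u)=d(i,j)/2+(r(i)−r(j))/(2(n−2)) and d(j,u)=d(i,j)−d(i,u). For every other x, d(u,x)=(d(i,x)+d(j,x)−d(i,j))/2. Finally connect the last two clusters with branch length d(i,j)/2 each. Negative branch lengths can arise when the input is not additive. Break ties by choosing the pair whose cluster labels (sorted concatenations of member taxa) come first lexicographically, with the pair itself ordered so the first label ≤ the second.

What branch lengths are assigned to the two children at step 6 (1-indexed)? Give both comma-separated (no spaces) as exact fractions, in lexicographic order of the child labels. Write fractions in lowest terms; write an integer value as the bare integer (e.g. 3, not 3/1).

27/32,103/32

1. join F+M (d=2, Q=-151) ⇒ FM; edges |F|=25/12, |M|=-1/12
  updated: d(E,FM)=23/2, d(FM,G)=25/2, d(FM,J)=11, d(FM,K)=23/2, d(FM,V)=15, d(FM,W)=12
2. join J+V (d=1, Q=-86) ⇒ JV; edges |J|=1/5, |V|=4/5
  updated: d(E,JV)=11/2, d(FM,JV)=25/2, d(G,JV)=9, d(JV,K)=15/2, d(JV,W)=15/2
3. join E+G (d=1, Q=-133/2) ⇒ EG; edges |E|=3/16, |G|=13/16
  updated: d(EG,FM)=23/2, d(EG,JV)=27/4, d(EG,K)=11/2, d(EG,W)=17/2
4. join EG+K (d=11/2, Q=-205/4) ⇒ EGK; edges |EG|=53/24, |K|=79/24
  updated: d(EGK,FM)=35/4, d(EGK,JV)=35/8, d(EGK,W)=7
5. join EGK+FM (d=35/4, Q=-287/8) ⇒ EFGKM; edges |EGK|=35/32, |FM|=245/32
  updated: d(EFGKM,JV)=65/16, d(EFGKM,W)=41/8
6. join EFGKM+JV (d=65/16, Q=-267/16) ⇒ EFGJKMV; edges |EFGKM|=27/32, |JV|=103/32
  updated: d(EFGJKMV,W)=137/32
7. join EFGJKMV+W (d=137/32) ⇒ EFGJKMVW; edges |EFGJKMV|=137/64, |W|=137/64
final tree: (((((E:3/16,G:13/16):53/24,K:79/24):35/32,(F:25/12,M:-1/12):245/32):27/32,(J:1/5,V:4/5):103/32):137/64,W:137/64)
total length: 851/32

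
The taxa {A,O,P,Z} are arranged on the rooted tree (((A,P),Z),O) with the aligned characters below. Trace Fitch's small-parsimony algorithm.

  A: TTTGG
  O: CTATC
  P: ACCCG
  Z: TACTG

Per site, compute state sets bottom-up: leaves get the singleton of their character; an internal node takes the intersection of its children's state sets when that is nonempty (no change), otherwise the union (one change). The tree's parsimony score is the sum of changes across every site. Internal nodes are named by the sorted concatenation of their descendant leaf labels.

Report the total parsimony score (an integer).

9

AP@0: {T} ∪ {A} = {A,T} (union, +1)
APZ@0: {A,T} ∩ {T} = {T} (intersection, +0)
AOPZ@0: {T} ∪ {C} = {C,T} (union, +1)
AP@1: {T} ∪ {C} = {C,T} (union, +1)
APZ@1: {C,T} ∪ {A} = {A,C,T} (union, +1)
AOPZ@1: {A,C,T} ∩ {T} = {T} (intersection, +0)
AP@2: {T} ∪ {C} = {C,T} (union, +1)
APZ@2: {C,T} ∩ {C} = {C} (intersection, +0)
AOPZ@2: {C} ∪ {A} = {A,C} (union, +1)
AP@3: {G} ∪ {C} = {C,G} (union, +1)
APZ@3: {C,G} ∪ {T} = {C,G,T} (union, +1)
AOPZ@3: {C,G,T} ∩ {T} = {T} (intersection, +0)
AP@4: {G} ∩ {G} = {G} (intersection, +0)
APZ@4: {G} ∩ {G} = {G} (intersection, +0)
AOPZ@4: {G} ∪ {C} = {C,G} (union, +1)
per-site changes: [2, 2, 2, 2, 1]; total = 9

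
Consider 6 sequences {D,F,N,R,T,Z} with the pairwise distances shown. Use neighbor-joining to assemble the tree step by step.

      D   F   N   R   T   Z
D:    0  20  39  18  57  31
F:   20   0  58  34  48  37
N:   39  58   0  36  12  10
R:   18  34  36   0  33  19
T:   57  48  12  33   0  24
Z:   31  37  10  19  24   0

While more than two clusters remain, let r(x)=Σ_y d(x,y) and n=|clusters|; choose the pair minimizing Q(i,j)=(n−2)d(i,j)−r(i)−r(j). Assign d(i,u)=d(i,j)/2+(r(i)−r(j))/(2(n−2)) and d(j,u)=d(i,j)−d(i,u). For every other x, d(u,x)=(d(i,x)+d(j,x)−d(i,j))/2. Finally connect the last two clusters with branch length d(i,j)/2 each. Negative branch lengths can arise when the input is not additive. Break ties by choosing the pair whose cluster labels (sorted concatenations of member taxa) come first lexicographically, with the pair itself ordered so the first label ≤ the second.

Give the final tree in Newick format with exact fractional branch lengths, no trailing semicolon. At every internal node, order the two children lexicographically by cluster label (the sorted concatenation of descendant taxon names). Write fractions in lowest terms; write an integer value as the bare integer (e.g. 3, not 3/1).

iteration 1: select D,F (d=20, Q=-282); attach at lengths (6, 14); label the merged cluster DF
  updated: d(DF,N)=77/2, d(DF,R)=16, d(DF,T)=85/2, d(DF,Z)=24
iteration 2: select DF,R (d=16, Q=-177); attach at lengths (65/6, 31/6); label the merged cluster DFR
  updated: d(DFR,N)=117/4, d(DFR,T)=119/4, d(DFR,Z)=27/2
iteration 3: select DFR,Z (d=27/2, Q=-93); attach at lengths (13, 1/2); label the merged cluster DFRZ
  updated: d(DFRZ,N)=103/8, d(DFRZ,T)=161/8
iteration 4: select DFRZ,N (d=103/8, Q=-45); attach at lengths (21/2, 19/8); label the merged cluster DFNRZ
  updated: d(DFNRZ,T)=77/8
iteration 5: select DFNRZ,T (d=77/8); attach at lengths (77/16, 77/16); label the merged cluster DFNRTZ
final tree: (((((D:6,F:14):65/6,R:31/6):13,Z:1/2):21/2,N:19/8):77/16,T:77/16)
total length: 72

(((((D:6,F:14):65/6,R:31/6):13,Z:1/2):21/2,N:19/8):77/16,T:77/16)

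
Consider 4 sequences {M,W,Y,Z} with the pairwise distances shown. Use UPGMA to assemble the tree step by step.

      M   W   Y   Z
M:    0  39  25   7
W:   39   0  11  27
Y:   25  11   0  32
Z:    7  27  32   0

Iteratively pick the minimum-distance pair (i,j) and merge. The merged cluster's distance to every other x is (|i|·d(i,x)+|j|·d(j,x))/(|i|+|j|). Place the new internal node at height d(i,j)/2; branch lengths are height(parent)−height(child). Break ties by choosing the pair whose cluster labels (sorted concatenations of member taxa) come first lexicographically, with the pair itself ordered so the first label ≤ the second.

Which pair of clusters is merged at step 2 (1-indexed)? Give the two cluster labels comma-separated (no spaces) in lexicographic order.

step 1: merge (M,Z) at d=7; branch lengths M→7/2, Z→7/2; new cluster MZ
  updated: d(MZ,W)=33, d(MZ,Y)=57/2
step 2: merge (W,Y) at d=11; branch lengths W→11/2, Y→11/2; new cluster WY
  updated: d(MZ,WY)=123/4
step 3: merge (MZ,WY) at d=123/4; branch lengths MZ→95/8, WY→79/8; new cluster MWYZ
final tree: ((M:7/2,Z:7/2):95/8,(W:11/2,Y:11/2):79/8)
total length: 159/4

W,Y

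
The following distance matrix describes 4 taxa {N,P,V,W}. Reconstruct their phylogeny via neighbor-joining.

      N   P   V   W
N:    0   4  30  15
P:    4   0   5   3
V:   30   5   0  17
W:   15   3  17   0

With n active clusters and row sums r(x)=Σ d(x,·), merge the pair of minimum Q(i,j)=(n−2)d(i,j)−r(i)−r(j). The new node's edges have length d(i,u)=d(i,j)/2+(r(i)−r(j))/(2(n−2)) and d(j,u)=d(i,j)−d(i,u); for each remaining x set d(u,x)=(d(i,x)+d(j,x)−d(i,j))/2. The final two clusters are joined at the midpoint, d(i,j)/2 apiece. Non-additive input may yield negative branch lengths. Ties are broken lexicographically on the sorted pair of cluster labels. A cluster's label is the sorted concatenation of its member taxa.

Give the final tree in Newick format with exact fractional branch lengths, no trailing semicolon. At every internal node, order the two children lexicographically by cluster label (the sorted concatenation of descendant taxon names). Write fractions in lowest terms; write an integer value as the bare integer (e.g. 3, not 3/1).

step 1: merge (N,W) at d=15, Q=-54; branch lengths N→11, W→4; new cluster NW
  updated: d(NW,P)=-4, d(NW,V)=16
step 2: merge (NW,P) at d=-4, Q=-17; branch lengths NW→7/2, P→-15/2; new cluster NPW
  updated: d(NPW,V)=25/2
step 3: merge (NPW,V) at d=25/2; branch lengths NPW→25/4, V→25/4; new cluster NPVW
final tree: (((N:11,W:4):7/2,P:-15/2):25/4,V:25/4)
total length: 47/2

(((N:11,W:4):7/2,P:-15/2):25/4,V:25/4)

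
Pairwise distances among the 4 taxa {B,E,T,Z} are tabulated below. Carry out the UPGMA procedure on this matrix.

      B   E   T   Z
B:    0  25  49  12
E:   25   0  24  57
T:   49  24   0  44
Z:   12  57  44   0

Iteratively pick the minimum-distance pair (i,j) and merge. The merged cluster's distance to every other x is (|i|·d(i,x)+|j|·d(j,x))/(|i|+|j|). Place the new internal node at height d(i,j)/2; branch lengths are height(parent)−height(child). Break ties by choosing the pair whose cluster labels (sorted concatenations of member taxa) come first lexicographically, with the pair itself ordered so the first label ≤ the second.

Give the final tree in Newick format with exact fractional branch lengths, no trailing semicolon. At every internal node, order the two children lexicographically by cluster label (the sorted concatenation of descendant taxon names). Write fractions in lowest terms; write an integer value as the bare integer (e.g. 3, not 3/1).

1. join B+Z (d=12) ⇒ BZ; edges |B|=6, |Z|=6
  updated: d(BZ,E)=41, d(BZ,T)=93/2
2. join E+T (d=24) ⇒ ET; edges |E|=12, |T|=12
  updated: d(BZ,ET)=175/4
3. join BZ+ET (d=175/4) ⇒ BETZ; edges |BZ|=127/8, |ET|=79/8
final tree: ((B:6,Z:6):127/8,(E:12,T:12):79/8)
total length: 247/4

((B:6,Z:6):127/8,(E:12,T:12):79/8)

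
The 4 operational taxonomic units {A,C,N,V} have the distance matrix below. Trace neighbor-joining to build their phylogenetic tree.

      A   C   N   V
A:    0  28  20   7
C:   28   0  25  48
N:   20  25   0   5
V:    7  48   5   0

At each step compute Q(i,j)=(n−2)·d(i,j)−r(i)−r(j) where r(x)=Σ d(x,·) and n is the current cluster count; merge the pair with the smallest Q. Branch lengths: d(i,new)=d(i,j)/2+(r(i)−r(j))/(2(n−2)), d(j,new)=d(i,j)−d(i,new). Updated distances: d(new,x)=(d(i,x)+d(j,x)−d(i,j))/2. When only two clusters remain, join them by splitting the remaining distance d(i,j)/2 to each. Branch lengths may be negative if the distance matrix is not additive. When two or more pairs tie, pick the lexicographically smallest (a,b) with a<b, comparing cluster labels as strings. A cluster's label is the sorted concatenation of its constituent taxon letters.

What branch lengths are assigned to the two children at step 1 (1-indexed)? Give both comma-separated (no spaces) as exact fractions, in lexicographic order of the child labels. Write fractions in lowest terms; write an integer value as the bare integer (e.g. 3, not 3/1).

9/4,19/4

iteration 1: select A,V (d=7, Q=-101); attach at lengths (9/4, 19/4); label the merged cluster AV
  updated: d(AV,C)=69/2, d(AV,N)=9
iteration 2: select AV,C (d=69/2, Q=-137/2); attach at lengths (37/4, 101/4); label the merged cluster ACV
  updated: d(ACV,N)=-1/4
iteration 3: select ACV,N (d=-1/4); attach at lengths (-1/8, -1/8); label the merged cluster ACNV
final tree: (((A:9/4,V:19/4):37/4,C:101/4):-1/8,N:-1/8)
total length: 165/4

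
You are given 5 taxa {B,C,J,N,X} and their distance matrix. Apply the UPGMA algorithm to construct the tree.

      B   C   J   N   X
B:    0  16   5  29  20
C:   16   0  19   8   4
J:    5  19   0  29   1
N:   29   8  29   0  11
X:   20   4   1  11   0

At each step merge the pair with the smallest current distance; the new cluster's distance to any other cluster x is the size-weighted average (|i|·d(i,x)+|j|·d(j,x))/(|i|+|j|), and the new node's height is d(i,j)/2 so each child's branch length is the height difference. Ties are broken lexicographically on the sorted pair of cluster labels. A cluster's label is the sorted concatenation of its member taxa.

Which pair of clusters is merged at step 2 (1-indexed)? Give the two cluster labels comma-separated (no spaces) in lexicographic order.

iteration 1: select J,X (d=1); attach at lengths (1/2, 1/2); label the merged cluster JX
  updated: d(B,JX)=25/2, d(C,JX)=23/2, d(JX,N)=20
iteration 2: select C,N (d=8); attach at lengths (4, 4); label the merged cluster CN
  updated: d(B,CN)=45/2, d(CN,JX)=63/4
iteration 3: select B,JX (d=25/2); attach at lengths (25/4, 23/4); label the merged cluster BJX
  updated: d(BJX,CN)=18
iteration 4: select BJX,CN (d=18); attach at lengths (11/4, 5); label the merged cluster BCJNX
final tree: ((B:25/4,(J:1/2,X:1/2):23/4):11/4,(C:4,N:4):5)
total length: 115/4

C,N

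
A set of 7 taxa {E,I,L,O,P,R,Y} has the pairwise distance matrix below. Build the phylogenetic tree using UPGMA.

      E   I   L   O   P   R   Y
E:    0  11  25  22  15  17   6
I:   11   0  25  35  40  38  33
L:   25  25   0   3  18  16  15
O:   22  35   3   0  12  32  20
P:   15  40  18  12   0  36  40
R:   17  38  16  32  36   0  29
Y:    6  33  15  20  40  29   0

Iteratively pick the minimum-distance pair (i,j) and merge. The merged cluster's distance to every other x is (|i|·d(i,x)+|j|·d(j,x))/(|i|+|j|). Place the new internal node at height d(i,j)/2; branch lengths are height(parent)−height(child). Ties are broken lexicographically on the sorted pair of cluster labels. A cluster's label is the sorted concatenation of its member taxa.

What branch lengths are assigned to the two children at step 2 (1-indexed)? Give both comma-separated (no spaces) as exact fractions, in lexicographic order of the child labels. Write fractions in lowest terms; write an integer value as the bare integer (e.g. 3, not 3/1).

3,3

step 1: merge (L,O) at d=3; branch lengths L→3/2, O→3/2; new cluster LO
  updated: d(E,LO)=47/2, d(I,LO)=30, d(LO,P)=15, d(LO,R)=24, d(LO,Y)=35/2
step 2: merge (E,Y) at d=6; branch lengths E→3, Y→3; new cluster EY
  updated: d(EY,I)=22, d(EY,LO)=41/2, d(EY,P)=55/2, d(EY,R)=23
step 3: merge (LO,P) at d=15; branch lengths LO→6, P→15/2; new cluster LOP
  updated: d(EY,LOP)=137/6, d(I,LOP)=100/3, d(LOP,R)=28
step 4: merge (EY,I) at d=22; branch lengths EY→8, I→11; new cluster EIY
  updated: d(EIY,LOP)=79/3, d(EIY,R)=28
step 5: merge (EIY,LOP) at d=79/3; branch lengths EIY→13/6, LOP→17/3; new cluster EILOPY
  updated: d(EILOPY,R)=28
step 6: merge (EILOPY,R) at d=28; branch lengths EILOPY→5/6, R→14; new cluster EILOPRY
final tree: ((((E:3,Y:3):8,I:11):13/6,((L:3/2,O:3/2):6,P:15/2):17/3):5/6,R:14)
total length: 385/6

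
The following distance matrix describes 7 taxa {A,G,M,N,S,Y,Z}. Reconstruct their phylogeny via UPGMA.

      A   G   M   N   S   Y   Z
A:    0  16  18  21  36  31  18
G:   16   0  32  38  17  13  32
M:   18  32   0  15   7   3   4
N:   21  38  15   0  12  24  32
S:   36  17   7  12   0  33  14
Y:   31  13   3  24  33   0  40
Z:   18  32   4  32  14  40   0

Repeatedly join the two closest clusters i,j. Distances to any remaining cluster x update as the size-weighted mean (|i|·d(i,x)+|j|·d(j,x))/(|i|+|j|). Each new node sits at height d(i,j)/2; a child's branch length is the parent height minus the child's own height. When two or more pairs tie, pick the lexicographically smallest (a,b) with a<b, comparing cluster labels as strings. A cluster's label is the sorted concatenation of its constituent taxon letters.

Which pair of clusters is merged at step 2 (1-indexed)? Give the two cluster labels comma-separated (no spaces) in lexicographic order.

N,S

1. join M+Y (d=3) ⇒ MY; edges |M|=3/2, |Y|=3/2
  updated: d(A,MY)=49/2, d(G,MY)=45/2, d(MY,N)=39/2, d(MY,S)=20, d(MY,Z)=22
2. join N+S (d=12) ⇒ NS; edges |N|=6, |S|=6
  updated: d(A,NS)=57/2, d(G,NS)=55/2, d(MY,NS)=79/4, d(NS,Z)=23
3. join A+G (d=16) ⇒ AG; edges |A|=8, |G|=8
  updated: d(AG,MY)=47/2, d(AG,NS)=28, d(AG,Z)=25
4. join MY+NS (d=79/4) ⇒ MNSY; edges |MY|=67/8, |NS|=31/8
  updated: d(AG,MNSY)=103/4, d(MNSY,Z)=45/2
5. join MNSY+Z (d=45/2) ⇒ MNSYZ; edges |MNSY|=11/8, |Z|=45/4
  updated: d(AG,MNSYZ)=128/5
6. join AG+MNSYZ (d=128/5) ⇒ AGMNSYZ; edges |AG|=24/5, |MNSYZ|=31/20
final tree: ((A:8,G:8):24/5,(((M:3/2,Y:3/2):67/8,(N:6,S:6):31/8):11/8,Z:45/4):31/20)
total length: 2489/40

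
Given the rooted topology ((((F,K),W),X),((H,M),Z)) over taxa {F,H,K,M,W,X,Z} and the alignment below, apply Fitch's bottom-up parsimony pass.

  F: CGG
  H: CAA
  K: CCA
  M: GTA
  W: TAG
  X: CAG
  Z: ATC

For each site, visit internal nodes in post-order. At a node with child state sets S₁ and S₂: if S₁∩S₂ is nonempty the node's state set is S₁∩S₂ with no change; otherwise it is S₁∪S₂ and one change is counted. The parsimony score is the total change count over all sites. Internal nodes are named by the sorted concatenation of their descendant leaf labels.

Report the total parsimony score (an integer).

FK@0: {C} ∩ {C} = {C} (intersection, +0)
FKW@0: {C} ∪ {T} = {C,T} (union, +1)
FKWX@0: {C,T} ∩ {C} = {C} (intersection, +0)
HM@0: {C} ∪ {G} = {C,G} (union, +1)
HMZ@0: {C,G} ∪ {A} = {A,C,G} (union, +1)
FHKMWXZ@0: {C} ∩ {A,C,G} = {C} (intersection, +0)
FK@1: {G} ∪ {C} = {C,G} (union, +1)
FKW@1: {C,G} ∪ {A} = {A,C,G} (union, +1)
FKWX@1: {A,C,G} ∩ {A} = {A} (intersection, +0)
HM@1: {A} ∪ {T} = {A,T} (union, +1)
HMZ@1: {A,T} ∩ {T} = {T} (intersection, +0)
FHKMWXZ@1: {A} ∪ {T} = {A,T} (union, +1)
FK@2: {G} ∪ {A} = {A,G} (union, +1)
FKW@2: {A,G} ∩ {G} = {G} (intersection, +0)
FKWX@2: {G} ∩ {G} = {G} (intersection, +0)
HM@2: {A} ∩ {A} = {A} (intersection, +0)
HMZ@2: {A} ∪ {C} = {A,C} (union, +1)
FHKMWXZ@2: {G} ∪ {A,C} = {A,C,G} (union, +1)
per-site changes: [3, 4, 3]; total = 10

10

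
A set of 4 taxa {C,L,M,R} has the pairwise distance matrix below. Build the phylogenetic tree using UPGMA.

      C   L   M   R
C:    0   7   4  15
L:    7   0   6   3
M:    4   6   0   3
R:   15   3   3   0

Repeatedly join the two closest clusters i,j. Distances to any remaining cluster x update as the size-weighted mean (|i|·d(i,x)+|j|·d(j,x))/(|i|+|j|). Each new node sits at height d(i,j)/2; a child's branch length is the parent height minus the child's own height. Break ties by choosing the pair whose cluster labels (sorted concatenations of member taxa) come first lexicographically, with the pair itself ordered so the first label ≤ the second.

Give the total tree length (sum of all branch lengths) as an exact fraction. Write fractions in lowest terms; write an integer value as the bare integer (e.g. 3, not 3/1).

iteration 1: select L,R (d=3); attach at lengths (3/2, 3/2); label the merged cluster LR
  updated: d(C,LR)=11, d(LR,M)=9/2
iteration 2: select C,M (d=4); attach at lengths (2, 2); label the merged cluster CM
  updated: d(CM,LR)=31/4
iteration 3: select CM,LR (d=31/4); attach at lengths (15/8, 19/8); label the merged cluster CLMR
final tree: ((C:2,M:2):15/8,(L:3/2,R:3/2):19/8)
total length: 45/4

45/4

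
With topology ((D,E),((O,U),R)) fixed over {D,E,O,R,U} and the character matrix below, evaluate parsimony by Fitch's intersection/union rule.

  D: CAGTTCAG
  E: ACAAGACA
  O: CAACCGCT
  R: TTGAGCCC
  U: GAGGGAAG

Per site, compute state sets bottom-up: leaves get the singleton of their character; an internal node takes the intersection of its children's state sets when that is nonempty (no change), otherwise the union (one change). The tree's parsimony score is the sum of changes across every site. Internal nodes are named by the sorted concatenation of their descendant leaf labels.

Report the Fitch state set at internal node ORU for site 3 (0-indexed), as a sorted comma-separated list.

site 0, node DE: D={C} ∪ E={A} → {A,C} (+1)
site 0, node OU: O={C} ∪ U={G} → {C,G} (+1)
site 0, node ORU: OU={C,G} ∪ R={T} → {C,G,T} (+1)
site 0, node DEORU: DE={A,C} ∩ ORU={C,G,T} → {C} (+0)
site 1, node DE: D={A} ∪ E={C} → {A,C} (+1)
site 1, node OU: O={A} ∩ U={A} → {A} (+0)
site 1, node ORU: OU={A} ∪ R={T} → {A,T} (+1)
site 1, node DEORU: DE={A,C} ∩ ORU={A,T} → {A} (+0)
site 2, node DE: D={G} ∪ E={A} → {A,G} (+1)
site 2, node OU: O={A} ∪ U={G} → {A,G} (+1)
site 2, node ORU: OU={A,G} ∩ R={G} → {G} (+0)
site 2, node DEORU: DE={A,G} ∩ ORU={G} → {G} (+0)
site 3, node DE: D={T} ∪ E={A} → {A,T} (+1)
site 3, node OU: O={C} ∪ U={G} → {C,G} (+1)
site 3, node ORU: OU={C,G} ∪ R={A} → {A,C,G} (+1)
site 3, node DEORU: DE={A,T} ∩ ORU={A,C,G} → {A} (+0)
site 4, node DE: D={T} ∪ E={G} → {G,T} (+1)
site 4, node OU: O={C} ∪ U={G} → {C,G} (+1)
site 4, node ORU: OU={C,G} ∩ R={G} → {G} (+0)
site 4, node DEORU: DE={G,T} ∩ ORU={G} → {G} (+0)
site 5, node DE: D={C} ∪ E={A} → {A,C} (+1)
site 5, node OU: O={G} ∪ U={A} → {A,G} (+1)
site 5, node ORU: OU={A,G} ∪ R={C} → {A,C,G} (+1)
site 5, node DEORU: DE={A,C} ∩ ORU={A,C,G} → {A,C} (+0)
site 6, node DE: D={A} ∪ E={C} → {A,C} (+1)
site 6, node OU: O={C} ∪ U={A} → {A,C} (+1)
site 6, node ORU: OU={A,C} ∩ R={C} → {C} (+0)
site 6, node DEORU: DE={A,C} ∩ ORU={C} → {C} (+0)
site 7, node DE: D={G} ∪ E={A} → {A,G} (+1)
site 7, node OU: O={T} ∪ U={G} → {G,T} (+1)
site 7, node ORU: OU={G,T} ∪ R={C} → {C,G,T} (+1)
site 7, node DEORU: DE={A,G} ∩ ORU={C,G,T} → {G} (+0)
per-site changes: [3, 2, 2, 3, 2, 3, 2, 3]; total = 20

A,C,G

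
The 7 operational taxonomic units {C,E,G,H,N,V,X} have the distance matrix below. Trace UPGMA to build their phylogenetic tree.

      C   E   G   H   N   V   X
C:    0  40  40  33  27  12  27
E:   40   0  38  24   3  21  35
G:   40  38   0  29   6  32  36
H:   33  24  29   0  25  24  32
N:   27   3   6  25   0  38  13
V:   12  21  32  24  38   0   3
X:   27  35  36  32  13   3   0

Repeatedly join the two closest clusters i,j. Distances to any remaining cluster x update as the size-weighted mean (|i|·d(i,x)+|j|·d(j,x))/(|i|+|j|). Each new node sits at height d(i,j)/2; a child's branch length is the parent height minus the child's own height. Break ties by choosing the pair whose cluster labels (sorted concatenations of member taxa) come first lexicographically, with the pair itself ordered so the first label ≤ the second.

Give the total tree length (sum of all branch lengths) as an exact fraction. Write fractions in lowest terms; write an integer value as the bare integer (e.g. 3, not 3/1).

step 1: merge (E,N) at d=3; branch lengths E→3/2, N→3/2; new cluster EN
  updated: d(C,EN)=67/2, d(EN,G)=22, d(EN,H)=49/2, d(EN,V)=59/2, d(EN,X)=24
step 2: merge (V,X) at d=3; branch lengths V→3/2, X→3/2; new cluster VX
  updated: d(C,VX)=39/2, d(EN,VX)=107/4, d(G,VX)=34, d(H,VX)=28
step 3: merge (C,VX) at d=39/2; branch lengths C→39/4, VX→33/4; new cluster CVX
  updated: d(CVX,EN)=29, d(CVX,G)=36, d(CVX,H)=89/3
step 4: merge (EN,G) at d=22; branch lengths EN→19/2, G→11; new cluster EGN
  updated: d(CVX,EGN)=94/3, d(EGN,H)=26
step 5: merge (EGN,H) at d=26; branch lengths EGN→2, H→13; new cluster EGHN
  updated: d(CVX,EGHN)=371/12
step 6: merge (CVX,EGHN) at d=371/12; branch lengths CVX→137/24, EGHN→59/24; new cluster CEGHNVX
final tree: ((C:39/4,(V:3/2,X:3/2):33/4):137/24,(((E:3/2,N:3/2):19/2,G:11):2,H:13):59/24)
total length: 203/3

203/3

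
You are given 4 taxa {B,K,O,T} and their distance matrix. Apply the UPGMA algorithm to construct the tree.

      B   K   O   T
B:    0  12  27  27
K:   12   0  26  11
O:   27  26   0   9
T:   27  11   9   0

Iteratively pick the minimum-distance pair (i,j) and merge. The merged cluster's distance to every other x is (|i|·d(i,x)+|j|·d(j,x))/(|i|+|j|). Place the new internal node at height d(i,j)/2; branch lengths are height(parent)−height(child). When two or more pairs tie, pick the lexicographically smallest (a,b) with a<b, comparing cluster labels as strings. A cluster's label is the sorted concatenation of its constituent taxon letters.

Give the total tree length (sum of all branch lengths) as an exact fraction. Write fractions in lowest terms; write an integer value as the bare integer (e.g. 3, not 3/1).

133/4

iteration 1: select O,T (d=9); attach at lengths (9/2, 9/2); label the merged cluster OT
  updated: d(B,OT)=27, d(K,OT)=37/2
iteration 2: select B,K (d=12); attach at lengths (6, 6); label the merged cluster BK
  updated: d(BK,OT)=91/4
iteration 3: select BK,OT (d=91/4); attach at lengths (43/8, 55/8); label the merged cluster BKOT
final tree: ((B:6,K:6):43/8,(O:9/2,T:9/2):55/8)
total length: 133/4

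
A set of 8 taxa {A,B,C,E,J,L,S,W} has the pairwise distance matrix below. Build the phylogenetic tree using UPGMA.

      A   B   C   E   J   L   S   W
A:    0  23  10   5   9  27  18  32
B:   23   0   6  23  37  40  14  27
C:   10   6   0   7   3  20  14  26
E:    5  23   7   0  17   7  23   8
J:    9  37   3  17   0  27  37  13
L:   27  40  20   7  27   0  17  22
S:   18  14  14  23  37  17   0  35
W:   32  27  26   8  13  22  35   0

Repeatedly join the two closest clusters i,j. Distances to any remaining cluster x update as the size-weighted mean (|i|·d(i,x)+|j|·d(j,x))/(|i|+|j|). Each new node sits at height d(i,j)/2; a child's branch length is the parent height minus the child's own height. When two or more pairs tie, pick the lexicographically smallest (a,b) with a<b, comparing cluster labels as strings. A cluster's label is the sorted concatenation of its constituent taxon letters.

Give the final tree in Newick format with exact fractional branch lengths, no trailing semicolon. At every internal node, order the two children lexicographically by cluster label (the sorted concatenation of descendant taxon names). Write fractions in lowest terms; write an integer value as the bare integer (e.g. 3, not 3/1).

iteration 1: select C,J (d=3); attach at lengths (3/2, 3/2); label the merged cluster CJ
  updated: d(A,CJ)=19/2, d(B,CJ)=43/2, d(CJ,E)=12, d(CJ,L)=47/2, d(CJ,S)=51/2, d(CJ,W)=39/2
iteration 2: select A,E (d=5); attach at lengths (5/2, 5/2); label the merged cluster AE
  updated: d(AE,B)=23, d(AE,CJ)=43/4, d(AE,L)=17, d(AE,S)=41/2, d(AE,W)=20
iteration 3: select AE,CJ (d=43/4); attach at lengths (23/8, 31/8); label the merged cluster ACEJ
  updated: d(ACEJ,B)=89/4, d(ACEJ,L)=81/4, d(ACEJ,S)=23, d(ACEJ,W)=79/4
iteration 4: select B,S (d=14); attach at lengths (7, 7); label the merged cluster BS
  updated: d(ACEJ,BS)=181/8, d(BS,L)=57/2, d(BS,W)=31
iteration 5: select ACEJ,W (d=79/4); attach at lengths (9/2, 79/8); label the merged cluster ACEJW
  updated: d(ACEJW,BS)=243/10, d(ACEJW,L)=103/5
iteration 6: select ACEJW,L (d=103/5); attach at lengths (17/40, 103/10); label the merged cluster ACEJLW
  updated: d(ACEJLW,BS)=25
iteration 7: select ACEJLW,BS (d=25); attach at lengths (11/5, 11/2); label the merged cluster ABCEJLSW
final tree: (((((A:5/2,E:5/2):23/8,(C:3/2,J:3/2):31/8):9/2,W:79/8):17/40,L:103/10):11/5,(B:7,S:7):11/2)
total length: 1231/20

(((((A:5/2,E:5/2):23/8,(C:3/2,J:3/2):31/8):9/2,W:79/8):17/40,L:103/10):11/5,(B:7,S:7):11/2)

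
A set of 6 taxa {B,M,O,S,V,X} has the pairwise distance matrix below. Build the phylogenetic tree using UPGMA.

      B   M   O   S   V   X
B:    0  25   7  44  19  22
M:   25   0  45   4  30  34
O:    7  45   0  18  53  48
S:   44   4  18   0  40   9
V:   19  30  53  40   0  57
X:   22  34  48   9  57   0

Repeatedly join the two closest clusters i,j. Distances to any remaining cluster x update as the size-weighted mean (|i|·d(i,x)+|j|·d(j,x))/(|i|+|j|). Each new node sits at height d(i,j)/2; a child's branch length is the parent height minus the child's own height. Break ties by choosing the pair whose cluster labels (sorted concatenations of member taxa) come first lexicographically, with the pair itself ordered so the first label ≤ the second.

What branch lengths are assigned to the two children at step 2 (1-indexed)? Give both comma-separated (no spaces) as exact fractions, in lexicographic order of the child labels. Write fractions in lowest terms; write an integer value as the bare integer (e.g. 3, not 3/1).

step 1: merge (M,S) at d=4; branch lengths M→2, S→2; new cluster MS
  updated: d(B,MS)=69/2, d(MS,O)=63/2, d(MS,V)=35, d(MS,X)=43/2
step 2: merge (B,O) at d=7; branch lengths B→7/2, O→7/2; new cluster BO
  updated: d(BO,MS)=33, d(BO,V)=36, d(BO,X)=35
step 3: merge (MS,X) at d=43/2; branch lengths MS→35/4, X→43/4; new cluster MSX
  updated: d(BO,MSX)=101/3, d(MSX,V)=127/3
step 4: merge (BO,MSX) at d=101/3; branch lengths BO→40/3, MSX→73/12; new cluster BMOSX
  updated: d(BMOSX,V)=199/5
step 5: merge (BMOSX,V) at d=199/5; branch lengths BMOSX→46/15, V→199/10; new cluster BMOSVX
final tree: (((B:7/2,O:7/2):40/3,((M:2,S:2):35/4,X:43/4):73/12):46/15,V:199/10)
total length: 4373/60

7/2,7/2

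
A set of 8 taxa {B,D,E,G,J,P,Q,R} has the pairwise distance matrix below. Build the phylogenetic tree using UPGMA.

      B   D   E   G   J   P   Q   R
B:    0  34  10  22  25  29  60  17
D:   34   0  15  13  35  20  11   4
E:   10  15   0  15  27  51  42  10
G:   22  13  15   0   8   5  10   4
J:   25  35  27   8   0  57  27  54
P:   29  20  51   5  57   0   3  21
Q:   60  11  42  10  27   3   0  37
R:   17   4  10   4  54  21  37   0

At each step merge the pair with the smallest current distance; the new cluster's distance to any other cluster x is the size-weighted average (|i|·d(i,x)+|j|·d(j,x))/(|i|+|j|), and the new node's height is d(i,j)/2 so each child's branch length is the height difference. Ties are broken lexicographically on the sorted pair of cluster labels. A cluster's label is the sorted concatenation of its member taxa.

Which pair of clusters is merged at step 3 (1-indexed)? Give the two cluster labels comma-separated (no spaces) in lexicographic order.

G,PQ

step 1: merge (P,Q) at d=3; branch lengths P→3/2, Q→3/2; new cluster PQ
  updated: d(B,PQ)=89/2, d(D,PQ)=31/2, d(E,PQ)=93/2, d(G,PQ)=15/2, d(J,PQ)=42, d(PQ,R)=29
step 2: merge (D,R) at d=4; branch lengths D→2, R→2; new cluster DR
  updated: d(B,DR)=51/2, d(DR,E)=25/2, d(DR,G)=17/2, d(DR,J)=89/2, d(DR,PQ)=89/4
step 3: merge (G,PQ) at d=15/2; branch lengths G→15/4, PQ→9/4; new cluster GPQ
  updated: d(B,GPQ)=37, d(DR,GPQ)=53/3, d(E,GPQ)=36, d(GPQ,J)=92/3
step 4: merge (B,E) at d=10; branch lengths B→5, E→5; new cluster BE
  updated: d(BE,DR)=19, d(BE,GPQ)=73/2, d(BE,J)=26
step 5: merge (DR,GPQ) at d=53/3; branch lengths DR→41/6, GPQ→61/12; new cluster DGPQR
  updated: d(BE,DGPQR)=59/2, d(DGPQR,J)=181/5
step 6: merge (BE,J) at d=26; branch lengths BE→8, J→13; new cluster BEJ
  updated: d(BEJ,DGPQR)=476/15
step 7: merge (BEJ,DGPQR) at d=476/15; branch lengths BEJ→43/15, DGPQR→211/30; new cluster BDEGJPQR
final tree: (((B:5,E:5):8,J:13):43/15,((D:2,R:2):41/6,(G:15/4,(P:3/2,Q:3/2):9/4):61/12):211/30)
total length: 3949/60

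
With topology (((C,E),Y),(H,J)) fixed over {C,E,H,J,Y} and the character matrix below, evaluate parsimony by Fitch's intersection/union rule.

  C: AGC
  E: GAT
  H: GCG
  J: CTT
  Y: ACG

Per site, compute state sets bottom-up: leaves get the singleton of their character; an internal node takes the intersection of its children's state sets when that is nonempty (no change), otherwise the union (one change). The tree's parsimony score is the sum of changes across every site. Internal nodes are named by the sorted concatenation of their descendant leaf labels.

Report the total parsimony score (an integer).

9

CE@0: {A} ∪ {G} = {A,G} (union, +1)
CEY@0: {A,G} ∩ {A} = {A} (intersection, +0)
HJ@0: {G} ∪ {C} = {C,G} (union, +1)
CEHJY@0: {A} ∪ {C,G} = {A,C,G} (union, +1)
CE@1: {G} ∪ {A} = {A,G} (union, +1)
CEY@1: {A,G} ∪ {C} = {A,C,G} (union, +1)
HJ@1: {C} ∪ {T} = {C,T} (union, +1)
CEHJY@1: {A,C,G} ∩ {C,T} = {C} (intersection, +0)
CE@2: {C} ∪ {T} = {C,T} (union, +1)
CEY@2: {C,T} ∪ {G} = {C,G,T} (union, +1)
HJ@2: {G} ∪ {T} = {G,T} (union, +1)
CEHJY@2: {C,G,T} ∩ {G,T} = {G,T} (intersection, +0)
per-site changes: [3, 3, 3]; total = 9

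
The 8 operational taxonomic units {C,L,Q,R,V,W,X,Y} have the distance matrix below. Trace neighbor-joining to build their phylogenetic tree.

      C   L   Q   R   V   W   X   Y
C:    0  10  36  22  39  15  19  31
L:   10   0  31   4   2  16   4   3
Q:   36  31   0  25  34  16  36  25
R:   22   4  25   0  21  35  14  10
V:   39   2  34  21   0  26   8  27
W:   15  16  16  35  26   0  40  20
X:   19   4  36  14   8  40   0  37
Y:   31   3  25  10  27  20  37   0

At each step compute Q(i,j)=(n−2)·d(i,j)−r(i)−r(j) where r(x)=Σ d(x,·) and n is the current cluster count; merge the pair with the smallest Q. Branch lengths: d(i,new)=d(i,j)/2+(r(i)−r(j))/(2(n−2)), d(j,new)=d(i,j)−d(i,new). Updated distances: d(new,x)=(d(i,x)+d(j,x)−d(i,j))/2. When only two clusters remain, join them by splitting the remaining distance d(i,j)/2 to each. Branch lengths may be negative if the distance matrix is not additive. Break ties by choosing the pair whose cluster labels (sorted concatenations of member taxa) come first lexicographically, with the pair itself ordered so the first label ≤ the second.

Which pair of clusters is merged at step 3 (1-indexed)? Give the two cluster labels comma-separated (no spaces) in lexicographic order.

1. join Q+W (d=16, Q=-275) ⇒ QW; edges |Q|=131/12, |W|=61/12
  updated: d(C,QW)=35/2, d(L,QW)=31/2, d(QW,R)=22, d(QW,V)=22, d(QW,X)=30, d(QW,Y)=29/2
2. join V+X (d=8, Q=-191) ⇒ VX; edges |V|=47/10, |X|=33/10
  updated: d(C,VX)=25, d(L,VX)=-1, d(QW,VX)=22, d(R,VX)=27/2, d(VX,Y)=28
3. join C+QW (d=35/2, Q=-127) ⇒ CQW; edges |C|=21/2, |QW|=7
  updated: d(CQW,L)=4, d(CQW,R)=53/4, d(CQW,VX)=59/4, d(CQW,Y)=14
4. join L+VX (d=-1, Q=-273/4) ⇒ LVX; edges |L|=-193/24, |VX|=169/24
  updated: d(CQW,LVX)=79/8, d(LVX,R)=37/4, d(LVX,Y)=16
5. join CQW+LVX (d=79/8, Q=-105/2) ⇒ CLQVWX; edges |CQW|=87/16, |LVX|=71/16
  updated: d(CLQVWX,R)=101/16, d(CLQVWX,Y)=161/16
6. join CLQVWX+R (d=101/16, Q=-211/8) ⇒ CLQRVWX; edges |CLQVWX|=51/16, |R|=25/8
  updated: d(CLQRVWX,Y)=55/8
7. join CLQRVWX+Y (d=55/8) ⇒ CLQRVWXY; edges |CLQRVWX|=55/16, |Y|=55/16
final tree: ((((C:21/2,(Q:131/12,W:61/12):7):87/16,(L:-193/24,(V:47/10,X:33/10):169/24):71/16):51/16,R:25/8):55/16,Y:55/16)
total length: 1017/16

C,QW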